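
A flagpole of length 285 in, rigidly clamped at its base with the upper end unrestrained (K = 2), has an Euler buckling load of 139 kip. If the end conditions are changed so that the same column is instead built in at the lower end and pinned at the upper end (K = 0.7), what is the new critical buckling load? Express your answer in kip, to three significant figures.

P_cr ∝ 1/K², so P_cr,new = P_cr,old × (K_old/K_new)² = 139 × (2/0.7)²
= 139 × 8.163 = 1130 kip

P_cr ≈ 1130 kip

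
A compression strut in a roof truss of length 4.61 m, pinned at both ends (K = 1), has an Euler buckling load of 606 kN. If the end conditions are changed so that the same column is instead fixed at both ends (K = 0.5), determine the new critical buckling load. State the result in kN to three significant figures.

P_cr ∝ 1/K², so P_cr,new = P_cr,old × (K_old/K_new)² = 606 × (1/0.5)²
= 606 × 4.000 = 2420 kN

P_cr ≈ 2420 kN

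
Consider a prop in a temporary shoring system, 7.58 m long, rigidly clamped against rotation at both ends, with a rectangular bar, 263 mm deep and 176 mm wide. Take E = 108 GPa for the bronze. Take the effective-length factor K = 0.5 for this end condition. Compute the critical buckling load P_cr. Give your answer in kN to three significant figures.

Buckling occurs about the weak axis: I_min = h·b³/12 with b = 176 mm (the shorter side).
I_min = 263×176³/12 = 1.195×10^8 mm⁴
I = 1.195×10^8 mm⁴ = 1.195×10^-4 m⁴
Effective length L_e = K·L = 0.5 × 7.58 = 3.790 m
P_cr = π²EI / L_e² = π² × 108×10⁹ × 1.195×10^-4 / 3.790² = 8.867×10^6 N

P_cr ≈ 8870 kN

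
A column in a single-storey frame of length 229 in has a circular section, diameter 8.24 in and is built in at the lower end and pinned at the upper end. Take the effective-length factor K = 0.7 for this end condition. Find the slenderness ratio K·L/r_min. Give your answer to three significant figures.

λ ≈ 77.8

I = πd⁴/64 = π×8.24⁴/64 = 226.3 in⁴
A = 53.33 in²;  r_min = √(I/A) = √(226.3/53.33) = 2.060 in
L_e = K·L = 0.7 × 229 = 160.3 in
λ = L_e / r_min = 160.30 / 2.060 = 77.8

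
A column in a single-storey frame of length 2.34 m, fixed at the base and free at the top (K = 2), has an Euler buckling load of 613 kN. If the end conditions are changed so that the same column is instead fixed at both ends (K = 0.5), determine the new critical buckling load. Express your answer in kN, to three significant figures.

P_cr ≈ 9810 kN

P_cr ∝ 1/K², so P_cr,new = P_cr,old × (K_old/K_new)² = 613 × (2/0.5)²
= 613 × 16.00 = 9810 kN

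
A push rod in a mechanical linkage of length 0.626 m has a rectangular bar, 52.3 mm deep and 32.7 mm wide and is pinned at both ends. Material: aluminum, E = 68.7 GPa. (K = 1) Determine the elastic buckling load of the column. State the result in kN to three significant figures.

Buckling occurs about the weak axis: I_min = h·b³/12 with b = 32.7 mm (the shorter side).
I_min = 52.3×32.7³/12 = 1.524×10^5 mm⁴
I = 1.524×10^5 mm⁴ = 1.524×10^-7 m⁴
Effective length L_e = K·L = 1 × 0.626 = 0.6260 m
P_cr = π²EI / L_e² = π² × 68.7×10⁹ × 1.524×10^-7 / 0.6260² = 2.637×10^5 N

P_cr ≈ 264 kN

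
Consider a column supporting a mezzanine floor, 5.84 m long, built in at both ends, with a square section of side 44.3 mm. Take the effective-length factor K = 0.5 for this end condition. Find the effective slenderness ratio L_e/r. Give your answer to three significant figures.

λ ≈ 228

For a square r = a/√12 = 44.3/√12 = 12.79 mm
L_e = K·L = 0.5 × 5.84 m = 2.920 m = 2920.0 mm
λ = L_e / r_min = 2920.0 / 12.79 = 228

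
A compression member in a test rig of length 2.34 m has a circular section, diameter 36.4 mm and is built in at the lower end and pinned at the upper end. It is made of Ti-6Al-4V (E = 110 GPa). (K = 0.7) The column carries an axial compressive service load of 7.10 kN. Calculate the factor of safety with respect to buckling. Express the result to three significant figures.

n ≈ 4.91

I = πd⁴/64 = π×36.4⁴/64 = 8.617×10^4 mm⁴
I = 8.617×10^4 mm⁴ = 8.617×10^-8 m⁴
Effective length L_e = K·L = 0.7 × 2.34 = 1.638 m
P_cr = π²EI / L_e² = π² × 110×10⁹ × 8.617×10^-8 / 1.638² = 3.487×10^4 N
Factor of safety n = P_cr / P = 34.869 / 7.10 = 4.91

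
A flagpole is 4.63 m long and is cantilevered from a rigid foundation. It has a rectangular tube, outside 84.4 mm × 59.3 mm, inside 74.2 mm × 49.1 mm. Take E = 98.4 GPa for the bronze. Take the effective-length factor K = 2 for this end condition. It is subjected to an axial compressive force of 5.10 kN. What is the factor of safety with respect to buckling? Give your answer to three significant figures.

n ≈ 1.63

Weak-axis I_min = (h_o·b_o³ − h_i·b_i³)/12 with b_o = 59.3, b_i = 49.10 mm (shorter outer/inner sides).
I_min = (84.4×59.3³ − 74.20×49.10³)/12 = 7.347×10^5 mm⁴
I = 7.347×10^5 mm⁴ = 7.347×10^-7 m⁴
Effective length L_e = K·L = 2 × 4.63 = 9.260 m
P_cr = π²EI / L_e² = π² × 98.4×10⁹ × 7.347×10^-7 / 9.260² = 8.321×10^3 N
Factor of safety n = P_cr / P = 8.3214 / 5.10 = 1.63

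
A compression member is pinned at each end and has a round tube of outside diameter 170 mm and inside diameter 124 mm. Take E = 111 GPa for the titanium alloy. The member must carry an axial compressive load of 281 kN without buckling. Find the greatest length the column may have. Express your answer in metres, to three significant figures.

L_max ≈ 10.7 m

d_o = 170 mm, d_i = 124 mm
I = π(d_o⁴ − d_i⁴)/64 = π(170⁴ − 124.0⁴)/64 = 2.939×10^7 mm⁴
I = 2.939×10^-5 m⁴
At the buckling limit P_cr = P = 2.810×10^5 N
From P_cr = π²EI/(K·L)²:  L = (1/K)·√(π²EI/P_cr) = (1/1)·√(π²×1.11×10^11×2.939×10^-5/2.810×10^5)
L = 10.7 m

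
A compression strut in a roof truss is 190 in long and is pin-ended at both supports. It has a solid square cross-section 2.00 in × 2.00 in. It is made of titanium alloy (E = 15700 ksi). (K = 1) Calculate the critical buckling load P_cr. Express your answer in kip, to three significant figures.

P_cr ≈ 5.72 kip

I = a⁴/12 = 2.00⁴/12 = 1.333 in⁴
Effective length L_e = K·L = 1 × 190 = 190.0 in
P_cr = π²EI / L_e² = π² × 15700×10³ × 1.333 / 190.0² = 5.723×10^3 lb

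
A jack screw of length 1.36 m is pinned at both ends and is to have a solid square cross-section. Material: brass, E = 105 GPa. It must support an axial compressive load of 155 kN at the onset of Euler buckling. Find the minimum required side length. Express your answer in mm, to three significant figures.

L_e = K·L = 1 × 1.36 = 1.360 m
Required I = P_cr·L_e²/(π²E) = 1.550×10^5 × 1.360² / (π² × 1.05×10^11) = 2.766×10^-7 m⁴
I_req = 2.766×10^5 mm⁴
Solid square: I = a⁴/12  ⇒  a = (12I)^(1/4) = (12×2.766×10^5)^(1/4) = 42.7 mm

a ≈ 42.7 mm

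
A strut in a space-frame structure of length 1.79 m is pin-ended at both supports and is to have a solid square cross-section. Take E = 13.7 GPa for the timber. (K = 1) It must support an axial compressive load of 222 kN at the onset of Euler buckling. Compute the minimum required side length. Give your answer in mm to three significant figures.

a ≈ 89.1 mm

L_e = K·L = 1 × 1.79 = 1.790 m
Required I = P_cr·L_e²/(π²E) = 2.220×10^5 × 1.790² / (π² × 1.37×10^10) = 5.261×10^-6 m⁴
I_req = 5.261×10^6 mm⁴
Solid square: I = a⁴/12  ⇒  a = (12I)^(1/4) = (12×5.261×10^6)^(1/4) = 89.1 mm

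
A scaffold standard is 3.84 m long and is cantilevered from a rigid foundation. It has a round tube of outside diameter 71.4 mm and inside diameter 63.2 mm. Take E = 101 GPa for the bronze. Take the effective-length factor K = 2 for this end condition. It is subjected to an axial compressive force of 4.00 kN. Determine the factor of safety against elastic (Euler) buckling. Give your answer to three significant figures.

d_o = 71.4 mm, d_i = 63.2 mm
I = π(d_o⁴ − d_i⁴)/64 = π(71.4⁴ − 63.20⁴)/64 = 4.926×10^5 mm⁴
I = 4.926×10^5 mm⁴ = 4.926×10^-7 m⁴
Effective length L_e = K·L = 2 × 3.84 = 7.680 m
P_cr = π²EI / L_e² = π² × 101×10⁹ × 4.926×10^-7 / 7.680² = 8.325×10^3 N
Factor of safety n = P_cr / P = 8.3252 / 4.00 = 2.08

n ≈ 2.08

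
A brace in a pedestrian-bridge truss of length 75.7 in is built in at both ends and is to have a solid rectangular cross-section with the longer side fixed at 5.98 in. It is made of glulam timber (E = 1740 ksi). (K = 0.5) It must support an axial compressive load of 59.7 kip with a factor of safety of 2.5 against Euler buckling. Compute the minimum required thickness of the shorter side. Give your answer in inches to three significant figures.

Required P_cr = n·P = 2.5 × 59.7 = 149.2 kip
L_e = K·L = 0.5 × 75.7 = 37.85 in
Required I = P_cr·L_e²/(π²E) = 1.492×10^5 × 37.85² / (π² × 1.74×10^6) = 12.45 in⁴
Rectangle, weak axis: I_min = h·b³/12 with h = 5.98 in fixed  ⇒  b = (12I/h)^(1/3) = 2.92 in

b ≈ 2.92 in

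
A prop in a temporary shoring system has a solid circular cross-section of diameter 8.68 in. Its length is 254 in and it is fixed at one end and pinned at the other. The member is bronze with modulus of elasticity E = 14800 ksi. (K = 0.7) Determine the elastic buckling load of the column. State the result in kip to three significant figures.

I = πd⁴/64 = π×8.68⁴/64 = 278.6 in⁴
Effective length L_e = K·L = 0.7 × 254 = 177.8 in
P_cr = π²EI / L_e² = π² × 14800×10³ × 278.6 / 177.8² = 1.287×10^6 lb

P_cr ≈ 1290 kip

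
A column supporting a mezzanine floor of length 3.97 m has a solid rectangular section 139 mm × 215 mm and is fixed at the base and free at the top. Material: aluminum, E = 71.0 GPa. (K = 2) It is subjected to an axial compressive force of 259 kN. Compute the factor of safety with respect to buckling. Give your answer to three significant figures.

Buckling occurs about the weak axis: I_min = h·b³/12 with b = 139 mm (the shorter side).
I_min = 215×139³/12 = 4.812×10^7 mm⁴
I = 4.812×10^7 mm⁴ = 4.812×10^-5 m⁴
Effective length L_e = K·L = 2 × 3.97 = 7.940 m
P_cr = π²EI / L_e² = π² × 71.0×10⁹ × 4.812×10^-5 / 7.940² = 5.348×10^5 N
Factor of safety n = P_cr / P = 534.83 / 259 = 2.06

n ≈ 2.06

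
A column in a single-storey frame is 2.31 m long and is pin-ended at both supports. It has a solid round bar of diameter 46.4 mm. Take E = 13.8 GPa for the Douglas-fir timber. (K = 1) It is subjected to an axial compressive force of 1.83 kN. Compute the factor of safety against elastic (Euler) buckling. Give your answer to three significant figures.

n ≈ 3.17

I = πd⁴/64 = π×46.4⁴/64 = 2.275×10^5 mm⁴
I = 2.275×10^5 mm⁴ = 2.275×10^-7 m⁴
Effective length L_e = K·L = 1 × 2.31 = 2.310 m
P_cr = π²EI / L_e² = π² × 13.8×10⁹ × 2.275×10^-7 / 2.310² = 5.808×10^3 N
Factor of safety n = P_cr / P = 5.8076 / 1.83 = 3.17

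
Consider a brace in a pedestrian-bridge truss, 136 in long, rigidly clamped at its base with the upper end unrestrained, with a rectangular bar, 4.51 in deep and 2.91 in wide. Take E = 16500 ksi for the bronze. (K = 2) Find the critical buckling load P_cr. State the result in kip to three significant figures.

Buckling occurs about the weak axis: I_min = h·b³/12 with b = 2.91 in (the shorter side).
I_min = 4.51×2.91³/12 = 9.261 in⁴
Effective length L_e = K·L = 2 × 136 = 272.0 in
P_cr = π²EI / L_e² = π² × 16500×10³ × 9.261 / 272.0² = 2.039×10^4 lb

P_cr ≈ 20.4 kip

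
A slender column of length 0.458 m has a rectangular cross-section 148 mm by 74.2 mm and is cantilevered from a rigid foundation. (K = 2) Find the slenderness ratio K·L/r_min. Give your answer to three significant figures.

For a rectangle r_min = b/√12 = 74.2/√12 = 21.42 mm
L_e = K·L = 2 × 0.458 m = 0.9160 m = 916.00 mm
λ = L_e / r_min = 916.00 / 21.42 = 42.8

λ ≈ 42.8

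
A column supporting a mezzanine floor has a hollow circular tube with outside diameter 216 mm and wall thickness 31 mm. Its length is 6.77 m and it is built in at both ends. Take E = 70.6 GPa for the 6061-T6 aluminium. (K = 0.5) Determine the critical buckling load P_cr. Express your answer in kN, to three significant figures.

Inner diameter d_i = 216 − 2×31 = 154.0 mm
I = π(d_o⁴ − d_i⁴)/64 = π(216⁴ − 154.0⁴)/64 = 7.924×10^7 mm⁴
I = 7.924×10^7 mm⁴ = 7.924×10^-5 m⁴
Effective length L_e = K·L = 0.5 × 6.77 = 3.385 m
P_cr = π²EI / L_e² = π² × 70.6×10⁹ × 7.924×10^-5 / 3.385² = 4.819×10^6 N

P_cr ≈ 4820 kN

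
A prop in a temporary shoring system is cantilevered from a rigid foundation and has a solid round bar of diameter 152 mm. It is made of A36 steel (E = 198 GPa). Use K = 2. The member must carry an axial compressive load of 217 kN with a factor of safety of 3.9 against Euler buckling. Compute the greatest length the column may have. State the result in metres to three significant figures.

L_max ≈ 3.89 m

I = πd⁴/64 = π×152⁴/64 = 2.620×10^7 mm⁴
I = 2.620×10^-5 m⁴
Required critical load P_cr = n·P = 3.9 × 217 = 846.3 kN = 8.463×10^5 N
From P_cr = π²EI/(K·L)²:  L = (1/K)·√(π²EI/P_cr) = (1/2)·√(π²×1.98×10^11×2.620×10^-5/8.463×10^5)
L = 3.89 m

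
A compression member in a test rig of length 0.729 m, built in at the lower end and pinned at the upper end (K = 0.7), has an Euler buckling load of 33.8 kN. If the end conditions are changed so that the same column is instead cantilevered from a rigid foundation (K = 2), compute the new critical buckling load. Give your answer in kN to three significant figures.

P_cr ≈ 4.14 kN

P_cr ∝ 1/K², so P_cr,new = P_cr,old × (K_old/K_new)² = 33.8 × (0.7/2)²
= 33.8 × 0.1225 = 4.14 kN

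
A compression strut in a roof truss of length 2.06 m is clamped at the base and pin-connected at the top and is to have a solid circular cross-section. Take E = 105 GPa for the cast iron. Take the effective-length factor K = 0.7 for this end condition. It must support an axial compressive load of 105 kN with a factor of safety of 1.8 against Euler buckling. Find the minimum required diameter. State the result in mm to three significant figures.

d ≈ 52.7 mm

Required P_cr = n·P = 1.8 × 105 = 189.0 kN
L_e = K·L = 0.7 × 2.06 = 1.442 m
Required I = P_cr·L_e²/(π²E) = 1.890×10^5 × 1.442² / (π² × 1.05×10^11) = 3.792×10^-7 m⁴
I_req = 3.792×10^5 mm⁴
Solid circle: I = πd⁴/64  ⇒  d = (64I/π)^(1/4) = (64×3.792×10^5/π)^(1/4) = 52.7 mm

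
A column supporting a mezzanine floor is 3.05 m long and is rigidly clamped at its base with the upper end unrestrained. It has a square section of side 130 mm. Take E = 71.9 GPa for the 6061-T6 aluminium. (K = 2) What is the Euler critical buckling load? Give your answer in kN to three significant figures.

I = a⁴/12 = 130⁴/12 = 2.380×10^7 mm⁴
I = 2.380×10^7 mm⁴ = 2.380×10^-5 m⁴
Effective length L_e = K·L = 2 × 3.05 = 6.100 m
P_cr = π²EI / L_e² = π² × 71.9×10⁹ × 2.380×10^-5 / 6.100² = 4.539×10^5 N

P_cr ≈ 454 kN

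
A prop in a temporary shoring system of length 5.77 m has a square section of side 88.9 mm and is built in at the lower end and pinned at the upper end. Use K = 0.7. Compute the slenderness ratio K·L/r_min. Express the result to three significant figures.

I = a⁴/12 = 88.9⁴/12 = 5.205×10^6 mm⁴
A = 7.903×10^3 mm²;  r_min = √(I/A) = √(5.205×10^6/7.903×10^3) = 25.66 mm
L_e = K·L = 0.7 × 5.77 m = 4.039 m = 4039.0 mm
λ = L_e / r_min = 4039.0 / 25.66 = 157

λ ≈ 157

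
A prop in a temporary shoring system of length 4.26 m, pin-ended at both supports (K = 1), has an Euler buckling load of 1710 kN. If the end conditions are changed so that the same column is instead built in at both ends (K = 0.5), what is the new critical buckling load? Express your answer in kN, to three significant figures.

P_cr ∝ 1/K², so P_cr,new = P_cr,old × (K_old/K_new)² = 1710 × (1/0.5)²
= 1710 × 4.000 = 6840 kN

P_cr ≈ 6840 kN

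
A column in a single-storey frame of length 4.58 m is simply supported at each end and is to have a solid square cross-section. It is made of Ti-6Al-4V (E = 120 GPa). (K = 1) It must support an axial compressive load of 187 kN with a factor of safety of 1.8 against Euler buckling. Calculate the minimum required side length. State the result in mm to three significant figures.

a ≈ 92.0 mm

Required P_cr = n·P = 1.8 × 187 = 336.6 kN
L_e = K·L = 1 × 4.58 = 4.580 m
Required I = P_cr·L_e²/(π²E) = 3.366×10^5 × 4.580² / (π² × 1.20×10^11) = 5.962×10^-6 m⁴
I_req = 5.962×10^6 mm⁴
Solid square: I = a⁴/12  ⇒  a = (12I)^(1/4) = (12×5.962×10^6)^(1/4) = 92.0 mm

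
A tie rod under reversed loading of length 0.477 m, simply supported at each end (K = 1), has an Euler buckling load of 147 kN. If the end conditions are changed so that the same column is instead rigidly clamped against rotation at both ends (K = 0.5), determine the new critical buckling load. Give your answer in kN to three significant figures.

P_cr ∝ 1/K², so P_cr,new = P_cr,old × (K_old/K_new)² = 147 × (1/0.5)²
= 147 × 4.000 = 588 kN

P_cr ≈ 588 kN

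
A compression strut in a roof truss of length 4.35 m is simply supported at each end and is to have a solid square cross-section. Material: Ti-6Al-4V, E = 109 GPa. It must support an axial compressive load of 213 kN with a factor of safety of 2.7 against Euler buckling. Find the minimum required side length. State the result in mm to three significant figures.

a ≈ 105 mm

Required P_cr = n·P = 2.7 × 213 = 575.1 kN
L_e = K·L = 1 × 4.35 = 4.350 m
Required I = P_cr·L_e²/(π²E) = 5.751×10^5 × 4.350² / (π² × 1.09×10^11) = 1.012×10^-5 m⁴
I_req = 1.012×10^7 mm⁴
Solid square: I = a⁴/12  ⇒  a = (12I)^(1/4) = (12×1.012×10^7)^(1/4) = 105 mm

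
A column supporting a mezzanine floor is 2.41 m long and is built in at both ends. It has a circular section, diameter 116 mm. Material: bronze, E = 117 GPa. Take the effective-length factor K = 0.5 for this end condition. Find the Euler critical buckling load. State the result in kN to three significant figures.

P_cr ≈ 7070 kN

I = πd⁴/64 = π×116⁴/64 = 8.888×10^6 mm⁴
I = 8.888×10^6 mm⁴ = 8.888×10^-6 m⁴
Effective length L_e = K·L = 0.5 × 2.41 = 1.205 m
P_cr = π²EI / L_e² = π² × 117×10⁹ × 8.888×10^-6 / 1.205² = 7.068×10^6 N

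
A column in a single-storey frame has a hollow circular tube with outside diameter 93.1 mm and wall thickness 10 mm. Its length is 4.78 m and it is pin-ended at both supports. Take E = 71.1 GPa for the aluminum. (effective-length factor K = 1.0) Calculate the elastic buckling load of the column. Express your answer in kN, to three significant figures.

Inner diameter d_i = 93.1 − 2×10 = 73.10 mm
I = π(d_o⁴ − d_i⁴)/64 = π(93.1⁴ − 73.10⁴)/64 = 2.286×10^6 mm⁴
I = 2.286×10^6 mm⁴ = 2.286×10^-6 m⁴
Effective length L_e = K·L = 1 × 4.78 = 4.780 m
P_cr = π²EI / L_e² = π² × 71.1×10⁹ × 2.286×10^-6 / 4.780² = 7.021×10^4 N

P_cr ≈ 70.2 kN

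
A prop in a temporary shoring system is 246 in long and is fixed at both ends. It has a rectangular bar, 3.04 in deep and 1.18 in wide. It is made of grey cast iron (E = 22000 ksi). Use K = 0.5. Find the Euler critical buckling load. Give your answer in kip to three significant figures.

P_cr ≈ 5.97 kip

Buckling occurs about the weak axis: I_min = h·b³/12 with b = 1.18 in (the shorter side).
I_min = 3.04×1.18³/12 = 0.4162 in⁴
Effective length L_e = K·L = 0.5 × 246 = 123.0 in
P_cr = π²EI / L_e² = π² × 22000×10³ × 0.4162 / 123.0² = 5.974×10^3 lb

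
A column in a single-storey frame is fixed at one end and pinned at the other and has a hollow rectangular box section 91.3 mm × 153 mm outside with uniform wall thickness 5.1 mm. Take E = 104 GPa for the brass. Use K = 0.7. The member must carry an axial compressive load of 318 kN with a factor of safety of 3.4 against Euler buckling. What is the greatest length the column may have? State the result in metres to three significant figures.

L_max ≈ 2.55 m

Inner dimensions: h_i = 153 − 2×5.1 = 142.8 mm, b_i = 91.3 − 2×5.1 = 81.10 mm
Weak-axis I_min = (h_o·b_o³ − h_i·b_i³)/12 with b_o = 91.3, b_i = 81.10 mm (shorter outer/inner sides).
I_min = (153×91.3³ − 142.8×81.10³)/12 = 3.356×10^6 mm⁴
I = 3.356×10^-6 m⁴
Required critical load P_cr = n·P = 3.4 × 318 = 1081 kN = 1.081×10^6 N
From P_cr = π²EI/(K·L)²:  L = (1/K)·√(π²EI/P_cr) = (1/0.7)·√(π²×1.04×10^11×3.356×10^-6/1.081×10^6)
L = 2.55 m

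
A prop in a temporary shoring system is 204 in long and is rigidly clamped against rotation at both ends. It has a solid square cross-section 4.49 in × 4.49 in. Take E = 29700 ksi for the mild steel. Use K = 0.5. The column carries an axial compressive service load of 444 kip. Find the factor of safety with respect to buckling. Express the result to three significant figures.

I = a⁴/12 = 4.49⁴/12 = 33.87 in⁴
Effective length L_e = K·L = 0.5 × 204 = 102.0 in
P_cr = π²EI / L_e² = π² × 29700×10³ × 33.87 / 102.0² = 9.542×10^5 lb
Factor of safety n = P_cr / P = 954.25 / 444 = 2.15

n ≈ 2.15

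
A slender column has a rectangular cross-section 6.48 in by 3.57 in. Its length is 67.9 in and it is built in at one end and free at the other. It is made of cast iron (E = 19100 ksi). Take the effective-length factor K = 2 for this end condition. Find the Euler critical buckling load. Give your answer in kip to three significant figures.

Buckling occurs about the weak axis: I_min = h·b³/12 with b = 3.57 in (the shorter side).
I_min = 6.48×3.57³/12 = 24.57 in⁴
Effective length L_e = K·L = 2 × 67.9 = 135.8 in
P_cr = π²EI / L_e² = π² × 19100×10³ × 24.57 / 135.8² = 2.511×10^5 lb

P_cr ≈ 251 kip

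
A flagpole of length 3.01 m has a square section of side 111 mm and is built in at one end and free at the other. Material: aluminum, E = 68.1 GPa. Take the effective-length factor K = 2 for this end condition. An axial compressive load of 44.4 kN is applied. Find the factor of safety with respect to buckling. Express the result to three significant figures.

I = a⁴/12 = 111⁴/12 = 1.265×10^7 mm⁴
I = 1.265×10^7 mm⁴ = 1.265×10^-5 m⁴
Effective length L_e = K·L = 2 × 3.01 = 6.020 m
P_cr = π²EI / L_e² = π² × 68.1×10⁹ × 1.265×10^-5 / 6.020² = 2.346×10^5 N
Factor of safety n = P_cr / P = 234.62 / 44.4 = 5.28

n ≈ 5.28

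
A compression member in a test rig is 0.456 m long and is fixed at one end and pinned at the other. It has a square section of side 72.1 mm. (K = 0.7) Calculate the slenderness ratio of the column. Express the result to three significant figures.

I = a⁴/12 = 72.1⁴/12 = 2.252×10^6 mm⁴
A = 5.198×10^3 mm²;  r_min = √(I/A) = √(2.252×10^6/5.198×10^3) = 20.81 mm
L_e = K·L = 0.7 × 0.456 m = 0.3192 m = 319.20 mm
λ = L_e / r_min = 319.20 / 20.81 = 15.3

λ ≈ 15.3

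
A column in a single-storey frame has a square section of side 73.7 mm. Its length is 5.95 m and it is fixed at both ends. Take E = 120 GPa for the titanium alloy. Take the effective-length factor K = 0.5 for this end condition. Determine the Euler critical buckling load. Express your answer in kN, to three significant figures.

P_cr ≈ 329 kN

I = a⁴/12 = 73.7⁴/12 = 2.459×10^6 mm⁴
I = 2.459×10^6 mm⁴ = 2.459×10^-6 m⁴
Effective length L_e = K·L = 0.5 × 5.95 = 2.975 m
P_cr = π²EI / L_e² = π² × 120×10⁹ × 2.459×10^-6 / 2.975² = 3.290×10^5 N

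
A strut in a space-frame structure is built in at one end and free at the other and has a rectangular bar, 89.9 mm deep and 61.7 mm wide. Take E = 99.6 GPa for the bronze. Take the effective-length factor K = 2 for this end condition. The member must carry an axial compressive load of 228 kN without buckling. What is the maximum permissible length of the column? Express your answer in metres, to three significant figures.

L_max ≈ 1.38 m

Buckling occurs about the weak axis: I_min = h·b³/12 with b = 61.7 mm (the shorter side).
I_min = 89.9×61.7³/12 = 1.760×10^6 mm⁴
I = 1.760×10^-6 m⁴
At the buckling limit P_cr = P = 2.280×10^5 N
From P_cr = π²EI/(K·L)²:  L = (1/K)·√(π²EI/P_cr) = (1/2)·√(π²×9.96×10^10×1.760×10^-6/2.280×10^5)
L = 1.38 m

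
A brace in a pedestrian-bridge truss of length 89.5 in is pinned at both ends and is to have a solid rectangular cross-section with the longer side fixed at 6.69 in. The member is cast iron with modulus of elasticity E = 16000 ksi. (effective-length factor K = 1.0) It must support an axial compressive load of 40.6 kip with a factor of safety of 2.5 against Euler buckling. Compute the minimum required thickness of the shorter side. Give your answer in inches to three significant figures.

Required P_cr = n·P = 2.5 × 40.6 = 101.5 kip
L_e = K·L = 1 × 89.5 = 89.50 in
Required I = P_cr·L_e²/(π²E) = 1.015×10^5 × 89.50² / (π² × 1.60×10^7) = 5.149 in⁴
Rectangle, weak axis: I_min = h·b³/12 with h = 6.69 in fixed  ⇒  b = (12I/h)^(1/3) = 2.10 in

b ≈ 2.10 in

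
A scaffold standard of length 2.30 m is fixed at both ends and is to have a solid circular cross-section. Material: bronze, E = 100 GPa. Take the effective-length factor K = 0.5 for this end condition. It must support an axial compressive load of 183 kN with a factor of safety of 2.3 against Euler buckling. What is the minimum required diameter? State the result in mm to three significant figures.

d ≈ 58.2 mm

Required P_cr = n·P = 2.3 × 183 = 420.9 kN
L_e = K·L = 0.5 × 2.30 = 1.150 m
Required I = P_cr·L_e²/(π²E) = 4.209×10^5 × 1.150² / (π² × 1.00×10^11) = 5.640×10^-7 m⁴
I_req = 5.640×10^5 mm⁴
Solid circle: I = πd⁴/64  ⇒  d = (64I/π)^(1/4) = (64×5.640×10^5/π)^(1/4) = 58.2 mm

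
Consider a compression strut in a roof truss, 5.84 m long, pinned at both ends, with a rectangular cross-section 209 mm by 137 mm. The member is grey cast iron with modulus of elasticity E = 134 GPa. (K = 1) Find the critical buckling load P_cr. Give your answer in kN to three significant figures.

Buckling occurs about the weak axis: I_min = h·b³/12 with b = 137 mm (the shorter side).
I_min = 209×137³/12 = 4.478×10^7 mm⁴
I = 4.478×10^7 mm⁴ = 4.478×10^-5 m⁴
Effective length L_e = K·L = 1 × 5.84 = 5.840 m
P_cr = π²EI / L_e² = π² × 134×10⁹ × 4.478×10^-5 / 5.840² = 1.737×10^6 N

P_cr ≈ 1740 kN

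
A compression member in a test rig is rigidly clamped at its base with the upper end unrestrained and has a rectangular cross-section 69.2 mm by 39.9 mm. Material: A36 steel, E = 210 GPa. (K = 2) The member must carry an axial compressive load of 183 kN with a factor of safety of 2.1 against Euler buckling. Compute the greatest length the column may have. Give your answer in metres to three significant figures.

Buckling occurs about the weak axis: I_min = h·b³/12 with b = 39.9 mm (the shorter side).
I_min = 69.2×39.9³/12 = 3.663×10^5 mm⁴
I = 3.663×10^-7 m⁴
Required critical load P_cr = n·P = 2.1 × 183 = 384.3 kN = 3.843×10^5 N
From P_cr = π²EI/(K·L)²:  L = (1/K)·√(π²EI/P_cr) = (1/2)·√(π²×2.10×10^11×3.663×10^-7/3.843×10^5)
L = 0.703 m

L_max ≈ 0.703 m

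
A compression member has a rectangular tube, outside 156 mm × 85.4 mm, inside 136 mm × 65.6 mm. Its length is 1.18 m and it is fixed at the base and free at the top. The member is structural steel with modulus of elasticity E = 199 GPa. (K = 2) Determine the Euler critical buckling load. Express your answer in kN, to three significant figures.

P_cr ≈ 1730 kN

Weak-axis I_min = (h_o·b_o³ − h_i·b_i³)/12 with b_o = 85.4, b_i = 65.60 mm (shorter outer/inner sides).
I_min = (156×85.4³ − 136.0×65.60³)/12 = 4.897×10^6 mm⁴
I = 4.897×10^6 mm⁴ = 4.897×10^-6 m⁴
Effective length L_e = K·L = 2 × 1.18 = 2.360 m
P_cr = π²EI / L_e² = π² × 199×10⁹ × 4.897×10^-6 / 2.360² = 1.727×10^6 N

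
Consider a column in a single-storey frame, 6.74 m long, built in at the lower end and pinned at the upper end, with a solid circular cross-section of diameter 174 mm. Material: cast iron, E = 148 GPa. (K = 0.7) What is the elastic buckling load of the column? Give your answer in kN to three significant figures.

I = πd⁴/64 = π×174⁴/64 = 4.500×10^7 mm⁴
I = 4.500×10^7 mm⁴ = 4.500×10^-5 m⁴
Effective length L_e = K·L = 0.7 × 6.74 = 4.718 m
P_cr = π²EI / L_e² = π² × 148×10⁹ × 4.500×10^-5 / 4.718² = 2.953×10^6 N

P_cr ≈ 2950 kN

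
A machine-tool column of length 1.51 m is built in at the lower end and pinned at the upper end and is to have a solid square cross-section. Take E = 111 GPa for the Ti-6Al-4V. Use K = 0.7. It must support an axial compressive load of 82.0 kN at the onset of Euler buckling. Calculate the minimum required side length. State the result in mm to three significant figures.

a ≈ 31.7 mm

L_e = K·L = 0.7 × 1.51 = 1.057 m
Required I = P_cr·L_e²/(π²E) = 8.200×10^4 × 1.057² / (π² × 1.11×10^11) = 8.363×10^-8 m⁴
I_req = 8.363×10^4 mm⁴
Solid square: I = a⁴/12  ⇒  a = (12I)^(1/4) = (12×8.363×10^4)^(1/4) = 31.7 mm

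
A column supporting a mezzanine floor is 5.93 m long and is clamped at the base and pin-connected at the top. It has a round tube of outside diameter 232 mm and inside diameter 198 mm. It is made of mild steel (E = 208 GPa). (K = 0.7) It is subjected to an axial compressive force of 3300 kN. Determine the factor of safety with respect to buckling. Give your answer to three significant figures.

n ≈ 2.41

d_o = 232 mm, d_i = 198 mm
I = π(d_o⁴ − d_i⁴)/64 = π(232⁴ − 198.0⁴)/64 = 6.676×10^7 mm⁴
I = 6.676×10^7 mm⁴ = 6.676×10^-5 m⁴
Effective length L_e = K·L = 0.7 × 5.93 = 4.151 m
P_cr = π²EI / L_e² = π² × 208×10⁹ × 6.676×10^-5 / 4.151² = 7.954×10^6 N
Factor of safety n = P_cr / P = 7954.1 / 3300 = 2.41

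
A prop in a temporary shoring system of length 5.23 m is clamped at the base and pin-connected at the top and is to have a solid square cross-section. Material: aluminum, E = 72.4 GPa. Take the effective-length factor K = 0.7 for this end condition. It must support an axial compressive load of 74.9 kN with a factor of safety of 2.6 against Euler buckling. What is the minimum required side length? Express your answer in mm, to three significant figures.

a ≈ 81.4 mm

Required P_cr = n·P = 2.6 × 74.9 = 194.7 kN
L_e = K·L = 0.7 × 5.23 = 3.661 m
Required I = P_cr·L_e²/(π²E) = 1.947×10^5 × 3.661² / (π² × 7.24×10^10) = 3.653×10^-6 m⁴
I_req = 3.653×10^6 mm⁴
Solid square: I = a⁴/12  ⇒  a = (12I)^(1/4) = (12×3.653×10^6)^(1/4) = 81.4 mm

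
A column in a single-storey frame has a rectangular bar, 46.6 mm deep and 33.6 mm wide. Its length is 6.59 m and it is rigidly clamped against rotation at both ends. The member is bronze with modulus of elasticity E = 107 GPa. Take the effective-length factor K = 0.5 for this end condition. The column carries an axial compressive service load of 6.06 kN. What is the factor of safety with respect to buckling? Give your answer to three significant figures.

Buckling occurs about the weak axis: I_min = h·b³/12 with b = 33.6 mm (the shorter side).
I_min = 46.6×33.6³/12 = 1.473×10^5 mm⁴
I = 1.473×10^5 mm⁴ = 1.473×10^-7 m⁴
Effective length L_e = K·L = 0.5 × 6.59 = 3.295 m
P_cr = π²EI / L_e² = π² × 107×10⁹ × 1.473×10^-7 / 3.295² = 1.433×10^4 N
Factor of safety n = P_cr / P = 14.328 / 6.06 = 2.36

n ≈ 2.36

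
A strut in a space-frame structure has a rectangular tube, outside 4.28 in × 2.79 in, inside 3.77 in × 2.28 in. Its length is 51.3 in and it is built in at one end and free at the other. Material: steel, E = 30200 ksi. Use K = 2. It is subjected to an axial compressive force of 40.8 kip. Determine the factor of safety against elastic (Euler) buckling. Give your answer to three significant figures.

n ≈ 2.79

Weak-axis I_min = (h_o·b_o³ − h_i·b_i³)/12 with b_o = 2.79, b_i = 2.280 in (shorter outer/inner sides).
I_min = (4.28×2.79³ − 3.770×2.280³)/12 = 4.022 in⁴
Effective length L_e = K·L = 2 × 51.3 = 102.6 in
P_cr = π²EI / L_e² = π² × 30200×10³ × 4.022 / 102.6² = 1.139×10^5 lb
Factor of safety n = P_cr / P = 113.89 / 40.8 = 2.79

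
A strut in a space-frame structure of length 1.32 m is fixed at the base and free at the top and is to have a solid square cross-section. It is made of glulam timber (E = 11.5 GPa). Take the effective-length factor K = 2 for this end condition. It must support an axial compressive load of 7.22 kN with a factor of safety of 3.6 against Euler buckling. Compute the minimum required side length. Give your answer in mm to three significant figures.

Required P_cr = n·P = 3.6 × 7.22 = 25.99 kN
L_e = K·L = 2 × 1.32 = 2.640 m
Required I = P_cr·L_e²/(π²E) = 2.599×10^4 × 2.640² / (π² × 1.15×10^10) = 1.596×10^-6 m⁴
I_req = 1.596×10^6 mm⁴
Solid square: I = a⁴/12  ⇒  a = (12I)^(1/4) = (12×1.596×10^6)^(1/4) = 66.2 mm

a ≈ 66.2 mm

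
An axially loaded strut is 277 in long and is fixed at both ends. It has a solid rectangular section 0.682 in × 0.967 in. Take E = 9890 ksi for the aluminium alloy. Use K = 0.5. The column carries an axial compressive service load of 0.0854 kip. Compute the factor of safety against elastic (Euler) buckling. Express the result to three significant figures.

n ≈ 1.52

Buckling occurs about the weak axis: I_min = h·b³/12 with b = 0.682 in (the shorter side).
I_min = 0.967×0.682³/12 = 2.556×10^-2 in⁴
Effective length L_e = K·L = 0.5 × 277 = 138.5 in
P_cr = π²EI / L_e² = π² × 9890×10³ × 2.556×10^-2 / 138.5² = 130.1 lb
Factor of safety n = P_cr / P = 0.13008 / 0.0854 = 1.52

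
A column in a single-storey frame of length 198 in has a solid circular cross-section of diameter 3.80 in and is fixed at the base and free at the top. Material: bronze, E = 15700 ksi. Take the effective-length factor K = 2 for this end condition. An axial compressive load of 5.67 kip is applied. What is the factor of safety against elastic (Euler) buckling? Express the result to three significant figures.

n ≈ 1.78

I = πd⁴/64 = π×3.80⁴/64 = 10.24 in⁴
Effective length L_e = K·L = 2 × 198 = 396.0 in
P_cr = π²EI / L_e² = π² × 15700×10³ × 10.24 / 396.0² = 1.011×10^4 lb
Factor of safety n = P_cr / P = 10.114 / 5.67 = 1.78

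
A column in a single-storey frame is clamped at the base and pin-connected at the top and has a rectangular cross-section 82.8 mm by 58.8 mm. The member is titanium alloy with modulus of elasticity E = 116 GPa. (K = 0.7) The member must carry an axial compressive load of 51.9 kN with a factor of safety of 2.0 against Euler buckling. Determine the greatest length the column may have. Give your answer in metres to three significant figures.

Buckling occurs about the weak axis: I_min = h·b³/12 with b = 58.8 mm (the shorter side).
I_min = 82.8×58.8³/12 = 1.403×10^6 mm⁴
I = 1.403×10^-6 m⁴
Required critical load P_cr = n·P = 2.0 × 51.9 = 103.8 kN = 1.038×10^5 N
From P_cr = π²EI/(K·L)²:  L = (1/K)·√(π²EI/P_cr) = (1/0.7)·√(π²×1.16×10^11×1.403×10^-6/1.038×10^5)
L = 5.62 m

L_max ≈ 5.62 m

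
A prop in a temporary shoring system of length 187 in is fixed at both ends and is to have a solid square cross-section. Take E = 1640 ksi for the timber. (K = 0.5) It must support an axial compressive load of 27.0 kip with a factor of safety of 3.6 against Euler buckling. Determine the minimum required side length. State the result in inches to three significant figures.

Required P_cr = n·P = 3.6 × 27.0 = 97.20 kip
L_e = K·L = 0.5 × 187 = 93.50 in
Required I = P_cr·L_e²/(π²E) = 9.720×10^4 × 93.50² / (π² × 1.64×10^6) = 52.50 in⁴
Solid square: I = a⁴/12  ⇒  a = (12I)^(1/4) = (12×52.50)^(1/4) = 5.01 in

a ≈ 5.01 in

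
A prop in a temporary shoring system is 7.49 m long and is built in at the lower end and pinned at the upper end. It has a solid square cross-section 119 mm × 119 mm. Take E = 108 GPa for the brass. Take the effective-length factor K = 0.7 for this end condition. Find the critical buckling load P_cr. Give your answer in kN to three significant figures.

P_cr ≈ 648 kN

I = a⁴/12 = 119⁴/12 = 1.671×10^7 mm⁴
I = 1.671×10^7 mm⁴ = 1.671×10^-5 m⁴
Effective length L_e = K·L = 0.7 × 7.49 = 5.243 m
P_cr = π²EI / L_e² = π² × 108×10⁹ × 1.671×10^-5 / 5.243² = 6.480×10^5 N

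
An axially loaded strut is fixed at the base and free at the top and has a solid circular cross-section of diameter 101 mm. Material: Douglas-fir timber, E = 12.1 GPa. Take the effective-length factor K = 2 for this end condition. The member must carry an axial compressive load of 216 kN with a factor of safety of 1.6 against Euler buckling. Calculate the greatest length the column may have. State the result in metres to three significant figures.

I = πd⁴/64 = π×101⁴/64 = 5.108×10^6 mm⁴
I = 5.108×10^-6 m⁴
Required critical load P_cr = n·P = 1.6 × 216 = 345.6 kN = 3.456×10^5 N
From P_cr = π²EI/(K·L)²:  L = (1/K)·√(π²EI/P_cr) = (1/2)·√(π²×1.21×10^10×5.108×10^-6/3.456×10^5)
L = 0.664 m

L_max ≈ 0.664 m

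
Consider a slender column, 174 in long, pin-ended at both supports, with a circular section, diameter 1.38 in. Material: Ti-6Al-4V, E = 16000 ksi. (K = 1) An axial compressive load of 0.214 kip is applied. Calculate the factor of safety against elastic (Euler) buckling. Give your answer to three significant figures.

n ≈ 4.34

I = πd⁴/64 = π×1.38⁴/64 = 0.1780 in⁴
Effective length L_e = K·L = 1 × 174 = 174.0 in
P_cr = π²EI / L_e² = π² × 16000×10³ × 0.1780 / 174.0² = 928.6 lb
Factor of safety n = P_cr / P = 0.92855 / 0.214 = 4.34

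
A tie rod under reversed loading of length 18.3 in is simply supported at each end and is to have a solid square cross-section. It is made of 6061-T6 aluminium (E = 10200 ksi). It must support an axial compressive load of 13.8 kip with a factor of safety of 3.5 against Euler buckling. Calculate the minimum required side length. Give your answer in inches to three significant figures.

a ≈ 1.18 in

Required P_cr = n·P = 3.5 × 13.8 = 48.30 kip
L_e = K·L = 1 × 18.3 = 18.30 in
Required I = P_cr·L_e²/(π²E) = 4.830×10^4 × 18.30² / (π² × 1.02×10^7) = 0.1607 in⁴
Solid square: I = a⁴/12  ⇒  a = (12I)^(1/4) = (12×0.1607)^(1/4) = 1.18 in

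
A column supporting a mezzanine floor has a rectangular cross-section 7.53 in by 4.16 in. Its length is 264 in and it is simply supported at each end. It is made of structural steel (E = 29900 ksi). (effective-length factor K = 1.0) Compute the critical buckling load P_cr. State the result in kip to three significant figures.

Buckling occurs about the weak axis: I_min = h·b³/12 with b = 4.16 in (the shorter side).
I_min = 7.53×4.16³/12 = 45.17 in⁴
Effective length L_e = K·L = 1 × 264 = 264.0 in
P_cr = π²EI / L_e² = π² × 29900×10³ × 45.17 / 264.0² = 1.913×10^5 lb

P_cr ≈ 191 kip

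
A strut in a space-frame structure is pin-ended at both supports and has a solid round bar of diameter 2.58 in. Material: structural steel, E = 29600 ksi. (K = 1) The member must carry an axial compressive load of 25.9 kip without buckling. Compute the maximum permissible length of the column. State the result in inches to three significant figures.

I = πd⁴/64 = π×2.58⁴/64 = 2.175 in⁴
At the buckling limit P_cr = P = 2.590×10^4 lb
From P_cr = π²EI/(K·L)²:  L = (1/K)·√(π²EI/P_cr) = (1/1)·√(π²×2.96×10^7×2.175/2.590×10^4)
L = 157 in

L_max ≈ 157 in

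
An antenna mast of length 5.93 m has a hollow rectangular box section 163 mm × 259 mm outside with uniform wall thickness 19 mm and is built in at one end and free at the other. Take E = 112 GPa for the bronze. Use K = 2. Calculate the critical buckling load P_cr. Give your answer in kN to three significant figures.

P_cr ≈ 452 kN

Inner dimensions: h_i = 259 − 2×19 = 221.0 mm, b_i = 163 − 2×19 = 125.0 mm
Weak-axis I_min = (h_o·b_o³ − h_i·b_i³)/12 with b_o = 163, b_i = 125.0 mm (shorter outer/inner sides).
I_min = (259×163³ − 221.0×125.0³)/12 = 5.750×10^7 mm⁴
I = 5.750×10^7 mm⁴ = 5.750×10^-5 m⁴
Effective length L_e = K·L = 2 × 5.93 = 11.86 m
P_cr = π²EI / L_e² = π² × 112×10⁹ × 5.750×10^-5 / 11.86² = 4.519×10^5 N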